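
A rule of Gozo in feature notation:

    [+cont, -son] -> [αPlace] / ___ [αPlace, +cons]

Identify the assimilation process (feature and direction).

The rule copies the place features (abbreviated [Place]) from the environment onto the target, so the assimilating feature is place.
The conditioning segment sits to the right of the focus bar, meaning the trigger follows the segment that changes — regressive assimilation.

regressive place assimilation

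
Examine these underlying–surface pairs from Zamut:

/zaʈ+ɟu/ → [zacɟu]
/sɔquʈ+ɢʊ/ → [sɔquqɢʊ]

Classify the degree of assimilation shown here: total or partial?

partial assimilation

Comparing underlying and surface forms, /ʈ/ → [c] is the alternation; the neighbouring /ɟ/ is constant.
/ʈ/ is retroflex while /ɟ/ is palatal; the output [c] is palatal, matching the trigger — so the feature that spreads is place.
Manner and voice are unchanged, so the assimilation is partial, not total.
The same holds elsewhere in the data: /ʈ/ → [q] before /ɢ/ (retroflex → uvular, matching uvular) — only place changes, and always toward the following segment.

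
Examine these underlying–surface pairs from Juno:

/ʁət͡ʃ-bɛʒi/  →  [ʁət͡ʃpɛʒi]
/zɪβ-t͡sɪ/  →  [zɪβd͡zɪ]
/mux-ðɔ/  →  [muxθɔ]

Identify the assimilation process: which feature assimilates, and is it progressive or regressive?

The segment that alternates is /b/, which surfaces as [p] when adjacent to /t͡ʃ/.
The change voiced → voiceless matches the voicing of the preceding /t͡ʃ/, identifying this as voicing assimilation.
Place and manner are unchanged, so the assimilation is partial, not total.
The same holds elsewhere in the data: /t͡s/ → [d͡z] after /β/ (voiceless → voiced, matching voiced); /ð/ → [θ] after /x/ (voiced → voiceless, matching voiceless) — only voicing changes, and always toward the preceding segment.
The trigger is the preceding segment, so the direction is progressive (perseverative).

progressive voicing assimilation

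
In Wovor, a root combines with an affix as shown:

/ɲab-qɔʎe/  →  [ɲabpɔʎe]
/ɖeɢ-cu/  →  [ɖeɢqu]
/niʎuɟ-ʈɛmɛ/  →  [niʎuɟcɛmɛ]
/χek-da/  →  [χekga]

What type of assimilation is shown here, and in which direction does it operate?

The segment that alternates is /q/, which surfaces as [p] when adjacent to /b/.
The change uvular → bilabial matches the place of the preceding /b/, identifying this as place assimilation.
Manner and voice are unchanged, so the assimilation is partial, not total.
The same holds elsewhere in the data: /c/ → [q] after /ɢ/ (palatal → uvular, matching uvular); /ʈ/ → [c] after /ɟ/ (retroflex → palatal, matching palatal); /d/ → [g] after /k/ (alveolar → velar, matching velar) — only place changes, and always toward the preceding segment.
The trigger is the preceding segment, so the direction is progressive (perseverative).

progressive place assimilation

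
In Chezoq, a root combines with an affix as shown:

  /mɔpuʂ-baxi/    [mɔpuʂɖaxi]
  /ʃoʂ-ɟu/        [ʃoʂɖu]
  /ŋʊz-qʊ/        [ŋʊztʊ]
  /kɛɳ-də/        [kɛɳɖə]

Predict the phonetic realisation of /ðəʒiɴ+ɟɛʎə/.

The data show progressive place assimilation: /b/ → [ɖ] after /ʂ/; /ɟ/ → [ɖ] after /ʂ/; /q/ → [t] after /z/; /d/ → [ɖ] after /ɳ/. In each pair only place changes, matching the preceding consonant, while manner and voice stay constant.
The rule targets /ɟ/ (voiced palatal stop), which sits after the trigger /ɴ/ (uvular).
A voiced uvular stop is [ɢ], so the surface segment is [ɢ].

[ðəʒiɴɢɛʎə]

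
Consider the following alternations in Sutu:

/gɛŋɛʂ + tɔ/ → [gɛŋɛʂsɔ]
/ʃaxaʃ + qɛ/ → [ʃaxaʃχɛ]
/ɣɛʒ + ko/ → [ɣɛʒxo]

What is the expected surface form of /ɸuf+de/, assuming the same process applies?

The data show progressive manner assimilation: /t/ → [s] after /ʂ/; /q/ → [χ] after /ʃ/; /k/ → [x] after /ʒ/. In each pair only manner changes, matching the preceding consonant, while place and voice stay constant.
The rule targets /d/ (voiced alveolar stop), which sits after the trigger /f/ (fricative).
A voiced alveolar fricative is [z], so the surface segment is [z].

[ɸufze]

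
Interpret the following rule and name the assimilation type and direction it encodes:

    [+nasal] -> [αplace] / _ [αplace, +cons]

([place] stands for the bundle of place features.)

regressive place assimilation

The rule copies the place features (abbreviated [place]) from the environment onto the target, so the assimilating feature is place.
Since the environment is written after the underscore, the trigger follows the target; the direction is regressive.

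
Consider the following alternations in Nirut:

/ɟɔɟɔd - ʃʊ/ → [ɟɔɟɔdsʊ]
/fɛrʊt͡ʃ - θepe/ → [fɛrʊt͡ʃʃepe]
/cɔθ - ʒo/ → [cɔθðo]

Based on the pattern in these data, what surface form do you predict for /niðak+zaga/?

The data show progressive place assimilation: /ʃ/ → [s] after /d/; /θ/ → [ʃ] after /t͡ʃ/; /ʒ/ → [ð] after /θ/. In each pair only place changes, matching the preceding consonant, while manner and voice stay constant.
The rule targets /z/ (voiced alveolar fricative), which sits after the trigger /k/ (velar).
The voiced velar fricative is [ɣ], so /z/ → [ɣ].

[niðakɣaga]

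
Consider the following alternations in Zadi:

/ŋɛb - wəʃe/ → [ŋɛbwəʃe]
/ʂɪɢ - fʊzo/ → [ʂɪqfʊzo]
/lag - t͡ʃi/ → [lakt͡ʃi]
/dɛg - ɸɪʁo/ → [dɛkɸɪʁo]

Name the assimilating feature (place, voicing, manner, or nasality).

voicing

Underlying /ɢ/ is realised as [q] next to /f/; /f/ itself does not change.
/ɢ/ is voiced while /f/ is voiceless; the output [q] is voiceless, matching the trigger — so the feature that spreads is voicing.
The other alternating forms pattern the same way: /g/ → [k] before /t͡ʃ/ (voiced → voiceless, matching voiceless); /g/ → [k] before /ɸ/ (voiced → voiceless, matching voiceless) — only voicing changes, and always toward the following segment.
Nothing changes in [ŋɛbwəʃe]: there the adjacent consonants already agree in voicing (/b/ and /w/ are both voiced), so this form is consistent with the same rule.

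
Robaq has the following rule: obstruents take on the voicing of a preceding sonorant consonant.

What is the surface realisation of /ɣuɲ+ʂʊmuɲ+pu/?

/ʂ/ is a voiceless retroflex fricative. The preceding trigger /ɲ/ is voiced, so /ʂ/ must become voiced as well.
Changing only its voicing to voiced gives [ʐ] — the voiced retroflex fricative.
At the second juncture, /p/ likewise becomes [b] adjacent to /ɲ/.

[ɣuɲʐʊmuɲbu]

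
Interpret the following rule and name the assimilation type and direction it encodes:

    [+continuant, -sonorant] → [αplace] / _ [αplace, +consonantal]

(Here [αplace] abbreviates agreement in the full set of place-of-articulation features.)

The rule copies the place features (abbreviated [place]) from the environment onto the target, so the assimilating feature is place.
The conditioning segment sits to the right of the focus bar, meaning the trigger follows the segment that changes — regressive assimilation.

regressive place assimilation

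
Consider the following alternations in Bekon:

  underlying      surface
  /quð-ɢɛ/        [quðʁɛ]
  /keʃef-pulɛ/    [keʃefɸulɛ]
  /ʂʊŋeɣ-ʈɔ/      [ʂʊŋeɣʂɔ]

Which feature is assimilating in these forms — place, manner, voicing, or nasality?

manner

Comparing underlying and surface forms, /ɢ/ → [ʁ] is the alternation; the neighbouring /ð/ is constant.
The change stop → fricative matches the manner of the preceding /ð/, identifying this as manner assimilation.
Checking the remaining alternations: /p/ → [ɸ] after /f/ (stop → fricative, matching a fricative); /ʈ/ → [ʂ] after /ɣ/ (stop → fricative, matching a fricative) — only manner changes, and always toward the preceding segment.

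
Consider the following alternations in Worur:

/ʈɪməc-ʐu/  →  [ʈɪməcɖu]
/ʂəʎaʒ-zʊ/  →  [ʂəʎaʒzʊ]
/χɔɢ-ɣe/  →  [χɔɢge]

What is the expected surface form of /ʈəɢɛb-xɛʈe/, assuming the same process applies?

[ʈəɢɛbkɛʈe]

The data show progressive manner assimilation: /ʐ/ → [ɖ] after /c/; /ɣ/ → [g] after /ɢ/. In each pair only manner changes, matching the preceding consonant, while place and voice stay constant.
No alternation appears in [ʂəʎaʒzʊ]: there the adjacent consonants already agree in manner (/z/ and /ʒ/ are both fricatives), so this form is consistent with the same rule.
/x/ is a voiceless velar fricative. The preceding trigger /b/ is a stop, so /x/ must become a stop as well.
Changing only its manner to stop gives [k] — the voiceless velar stop.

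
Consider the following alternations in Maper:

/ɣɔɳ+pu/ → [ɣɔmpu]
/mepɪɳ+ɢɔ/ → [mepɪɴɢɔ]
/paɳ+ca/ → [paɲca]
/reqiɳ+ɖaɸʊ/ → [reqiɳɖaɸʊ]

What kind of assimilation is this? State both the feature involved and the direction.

regressive place assimilation

The segment that alternates is /ɳ/, which surfaces as [m] when adjacent to /p/.
/ɳ/ is retroflex while /p/ is bilabial; the output [m] is bilabial, matching the trigger — so the feature that spreads is place.
Manner and voice are unchanged, so the assimilation is partial, not total.
Checking the remaining alternations: /ɳ/ → [ɴ] before /ɢ/ (retroflex → uvular, matching uvular); /ɳ/ → [ɲ] before /c/ (retroflex → palatal, matching palatal) — only place changes, and always toward the following segment.
Nothing changes in [reqiɳɖaɸʊ]: there the adjacent consonants already agree in place (/ɳ/ and /ɖ/ are both retroflex), so this form is consistent with the same rule.
The trigger is the following segment, so the direction is regressive (anticipatory).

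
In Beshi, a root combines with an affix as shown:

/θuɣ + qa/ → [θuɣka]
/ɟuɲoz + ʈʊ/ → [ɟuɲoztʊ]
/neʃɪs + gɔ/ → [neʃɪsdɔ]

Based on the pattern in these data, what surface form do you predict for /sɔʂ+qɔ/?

[sɔʂʈɔ]

The data show progressive place assimilation: /q/ → [k] after /ɣ/; /ʈ/ → [t] after /z/; /g/ → [d] after /s/. In each pair only place changes, matching the preceding consonant, while manner and voice stay constant.
The rule targets /q/ (voiceless uvular stop), which sits after the trigger /ʂ/ (retroflex).
A voiceless retroflex stop is [ʈ], so the surface segment is [ʈ].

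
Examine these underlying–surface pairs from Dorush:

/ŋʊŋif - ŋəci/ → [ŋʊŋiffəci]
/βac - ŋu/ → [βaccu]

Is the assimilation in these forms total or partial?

Comparing underlying and surface forms, /ŋ/ → [f] is the alternation; the neighbouring /f/ is constant.
The output [f] is identical to the trigger /f/ — every feature (place, manner, voicing) has been copied — so this is total assimilation.
The remaining alternation confirms this: /ŋ/ → [c] after /c/ — in each case the output is a copy of the preceding consonant.

total assimilation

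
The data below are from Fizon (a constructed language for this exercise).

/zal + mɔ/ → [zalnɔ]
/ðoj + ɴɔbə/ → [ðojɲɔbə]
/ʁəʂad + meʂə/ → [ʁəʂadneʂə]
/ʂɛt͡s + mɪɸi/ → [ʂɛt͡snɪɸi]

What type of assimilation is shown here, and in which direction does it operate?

progressive place assimilation

Underlying /m/ is realised as [n] next to /l/; /l/ itself does not change.
/m/ is bilabial while /l/ is alveolar; the output [n] is alveolar, matching the trigger — so the feature that spreads is place.
Manner and voice are unchanged, so the assimilation is partial, not total.
The other alternating forms pattern the same way: /ɴ/ → [ɲ] after /j/ (uvular → palatal, matching palatal); /m/ → [n] after /d/ (bilabial → alveolar, matching alveolar); /m/ → [n] after /t͡s/ (bilabial → alveolar, matching alveolar) — only place changes, and always toward the preceding segment.
The trigger is the preceding segment, so the direction is progressive (perseverative).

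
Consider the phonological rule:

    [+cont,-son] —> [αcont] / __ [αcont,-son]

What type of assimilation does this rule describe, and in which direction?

The rule copies [cont] (continuancy) from the environment onto the target fricatives; since [±cont] encodes the stop/fricative manner contrast, the assimilating dimension is manner.
Since the environment is written after the underscore, the trigger follows the target; the direction is regressive.

regressive manner assimilation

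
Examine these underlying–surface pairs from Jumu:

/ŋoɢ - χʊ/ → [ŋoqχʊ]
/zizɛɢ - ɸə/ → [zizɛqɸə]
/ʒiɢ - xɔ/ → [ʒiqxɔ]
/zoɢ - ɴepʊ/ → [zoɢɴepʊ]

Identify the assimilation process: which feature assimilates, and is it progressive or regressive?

The segment that alternates is /ɢ/, which surfaces as [q] when adjacent to /χ/.
The change voiced → voiceless matches the voicing of the following /χ/, identifying this as voicing assimilation.
Place and manner are unchanged, so the assimilation is partial, not total.
The same holds elsewhere in the data: /ɢ/ → [q] before /ɸ/ (voiced → voiceless, matching voiceless); /ɢ/ → [q] before /x/ (voiced → voiceless, matching voiceless) — only voicing changes, and always toward the following segment.
Nothing changes in [zoɢɴepʊ]: there the adjacent consonants already agree in voicing (/ɢ/ and /ɴ/ are both voiced), so this form is consistent with the same rule.
Since the segment that changes precedes the conditioning segment, the assimilation is regressive.

regressive voicing assimilation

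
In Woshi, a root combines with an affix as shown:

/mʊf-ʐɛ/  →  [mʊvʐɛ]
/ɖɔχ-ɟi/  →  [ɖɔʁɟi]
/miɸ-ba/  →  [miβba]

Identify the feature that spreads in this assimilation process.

The segment that alternates is /f/, which surfaces as [v] when adjacent to /ʐ/.
The change voiceless → voiced matches the voicing of the following /ʐ/, identifying this as voicing assimilation.
The same holds elsewhere in the data: /χ/ → [ʁ] before /ɟ/ (voiceless → voiced, matching voiced); /ɸ/ → [β] before /b/ (voiceless → voiced, matching voiced) — only voicing changes, and always toward the following segment.

voicing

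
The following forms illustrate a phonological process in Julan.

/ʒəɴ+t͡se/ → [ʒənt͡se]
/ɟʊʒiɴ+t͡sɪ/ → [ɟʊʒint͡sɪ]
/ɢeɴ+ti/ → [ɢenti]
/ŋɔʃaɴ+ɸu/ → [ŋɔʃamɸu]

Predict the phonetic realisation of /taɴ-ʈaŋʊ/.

[taɳʈaŋʊ]

The data show regressive place assimilation: /ɴ/ → [n] before /t͡s/; /ɴ/ → [n] before /t/; /ɴ/ → [m] before /ɸ/. In each pair only place changes, matching the following consonant, while manner and voice stay constant.
The rule targets /ɴ/ (voiced uvular nasal), which sits before the trigger /ʈ/ (retroflex).
A voiced retroflex nasal is [ɳ], so the surface segment is [ɳ].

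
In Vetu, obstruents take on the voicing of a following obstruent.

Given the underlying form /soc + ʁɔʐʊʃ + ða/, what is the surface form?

/c/ is a voiceless palatal stop. The following trigger /ʁ/ is voiced, so /c/ must become voiced as well.
Changing only its voicing to voiced gives [ɟ] — the voiced palatal stop.
At the second juncture, /ʃ/ likewise becomes [ʒ] adjacent to /ð/.

[soɟʁɔʐʊʒða]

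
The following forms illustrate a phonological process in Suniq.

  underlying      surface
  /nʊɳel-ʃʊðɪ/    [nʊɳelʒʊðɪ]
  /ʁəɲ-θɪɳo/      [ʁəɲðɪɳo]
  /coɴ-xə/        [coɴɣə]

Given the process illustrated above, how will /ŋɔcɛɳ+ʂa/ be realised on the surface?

The data show progressive voicing assimilation: /ʃ/ → [ʒ] after /l/; /θ/ → [ð] after /ɲ/; /x/ → [ɣ] after /ɴ/. In each pair only voicing changes, matching the preceding consonant, while place and manner stay constant.
/ʂ/ is a voiceless retroflex fricative. The preceding trigger /ɳ/ is voiced, so /ʂ/ must become voiced as well.
A voiced retroflex fricative is [ʐ], so the surface segment is [ʐ].

[ŋɔcɛɳʐa]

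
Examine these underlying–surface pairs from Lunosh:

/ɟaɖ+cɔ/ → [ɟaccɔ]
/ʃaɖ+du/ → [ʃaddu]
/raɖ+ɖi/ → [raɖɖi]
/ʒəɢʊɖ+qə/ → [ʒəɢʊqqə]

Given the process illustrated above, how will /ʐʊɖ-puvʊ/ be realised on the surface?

The data show regressive total assimilation (/ɖ/ → [c] before /c/; /ɖ/ → [d] before /d/; /ɖ/ → [q] before /q/): in every case the target segment becomes identical to its following neighbour, copying more than a single feature.
In [raɖɖi] the two consonants at the boundary are already identical (/ɖ/ + /ɖ/), so the rule applies vacuously and nothing changes.
/ɖ/ is the segment targeted by the rule; it sits immediately before /p/, so it assimilates completely and surfaces as [p].

[ʐʊppuvʊ]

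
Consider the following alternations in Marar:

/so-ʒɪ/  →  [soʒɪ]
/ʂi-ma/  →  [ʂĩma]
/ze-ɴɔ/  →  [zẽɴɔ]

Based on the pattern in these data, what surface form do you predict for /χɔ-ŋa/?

The data show regressive nasality assimilation (vowel nasalisation): /i/ → [ĩ] before /m/; /e/ → [ẽ] before /ɴ/ — a vowel is nasalised by an immediately following nasal consonant.
No change occurs in [soʒɪ] because the vowel at the boundary is adjacent to an oral consonant, not a nasal (/o/ next to /ʒ/).
/ɔ/ sits next to the nasal /ŋ/ and is therefore nasalised to [ɔ̃].

[χɔ̃ŋa]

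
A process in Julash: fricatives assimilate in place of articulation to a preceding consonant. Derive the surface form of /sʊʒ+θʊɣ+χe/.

[sʊʒʃʊɣxe]

The rule targets /θ/ (voiceless dental fricative), which sits after the trigger /ʒ/ (postalveolar).
The voiceless postalveolar fricative is [ʃ], so /θ/ → [ʃ].
At the second juncture, /χ/ likewise becomes [x] adjacent to /ɣ/.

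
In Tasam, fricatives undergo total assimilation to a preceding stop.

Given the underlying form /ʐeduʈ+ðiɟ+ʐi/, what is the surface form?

[ʐeduʈʈiɟɟi]

/ð/ is the segment targeted by the rule; it sits immediately after /ʈ/, so it assimilates completely and surfaces as [ʈ].
At the second juncture, /ʐ/ likewise becomes [ɟ] adjacent to /ɟ/.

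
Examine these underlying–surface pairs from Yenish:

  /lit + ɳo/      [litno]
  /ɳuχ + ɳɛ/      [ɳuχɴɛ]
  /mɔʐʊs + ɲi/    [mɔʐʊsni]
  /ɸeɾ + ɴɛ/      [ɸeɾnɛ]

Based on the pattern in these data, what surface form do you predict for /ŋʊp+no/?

[ŋʊpmo]

The data show progressive place assimilation: /ɳ/ → [n] after /t/; /ɳ/ → [ɴ] after /χ/; /ɲ/ → [n] after /s/; /ɴ/ → [n] after /ɾ/. In each pair only place changes, matching the preceding consonant, while manner and voice stay constant.
The rule targets /n/ (voiced alveolar nasal), which sits after the trigger /p/ (bilabial).
Changing only its place to bilabial gives [m] — the voiced bilabial nasal.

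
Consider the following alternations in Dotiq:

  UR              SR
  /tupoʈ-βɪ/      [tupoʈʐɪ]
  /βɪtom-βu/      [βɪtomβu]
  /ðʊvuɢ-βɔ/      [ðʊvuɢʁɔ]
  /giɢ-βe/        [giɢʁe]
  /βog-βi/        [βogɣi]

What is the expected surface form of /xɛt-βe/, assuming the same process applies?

[xɛtze]

The data show progressive place assimilation: /β/ → [ʐ] after /ʈ/; /β/ → [ʁ] after /ɢ/; /β/ → [ɣ] after /g/. In each pair only place changes, matching the preceding consonant, while manner and voice stay constant.
Nothing changes in [βɪtomβu]: there the adjacent consonants already agree in place (/β/ and /m/ are both bilabial), so this form is consistent with the same rule.
/β/ is a voiced bilabial fricative. The preceding trigger /t/ is alveolar, so /β/ must become alveolar as well.
Changing only its place to alveolar gives [z] — the voiced alveolar fricative.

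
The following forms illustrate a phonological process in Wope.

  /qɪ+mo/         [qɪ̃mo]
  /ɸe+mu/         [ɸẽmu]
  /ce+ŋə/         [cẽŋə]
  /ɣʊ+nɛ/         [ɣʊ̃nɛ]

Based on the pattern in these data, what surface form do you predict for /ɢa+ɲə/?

[ɢãɲə]

The data show regressive nasality assimilation (vowel nasalisation): /ɪ/ → [ɪ̃] before /m/; /e/ → [ẽ] before /m/; /e/ → [ẽ] before /ŋ/; /ʊ/ → [ʊ̃] before /n/ — a vowel is nasalised by an immediately following nasal consonant.
/a/ sits next to the nasal /ɲ/ and is therefore nasalised to [ã].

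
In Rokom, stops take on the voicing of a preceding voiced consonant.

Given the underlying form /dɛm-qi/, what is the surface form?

The rule targets /q/ (voiceless uvular stop), which sits after the trigger /m/ (voiced).
The voiced uvular stop is [ɢ], so /q/ → [ɢ].

[dɛmɢi]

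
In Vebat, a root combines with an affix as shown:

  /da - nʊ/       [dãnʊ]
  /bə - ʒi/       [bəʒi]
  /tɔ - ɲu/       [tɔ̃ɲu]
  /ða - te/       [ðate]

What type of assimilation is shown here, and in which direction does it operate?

regressive nasality assimilation (vowel nasalisation)

The vowel /a/ surfaces as nasalised [ã] next to the following nasal /n/ — it has acquired the [+nasal] feature of its neighbour.
Likewise in the remaining data: /ɔ/ → [ɔ̃] before /ɲ/ — each time a vowel is nasalised next to a following nasal.
No change occurs in [bəʒi], [ðate] because the vowel at the boundary is adjacent to an oral consonant, not a nasal (/ə/ next to /ʒ/; /a/ next to /t/).
Because the conditioning nasal is to the right of the vowel that changes, the process is regressive (anticipatory).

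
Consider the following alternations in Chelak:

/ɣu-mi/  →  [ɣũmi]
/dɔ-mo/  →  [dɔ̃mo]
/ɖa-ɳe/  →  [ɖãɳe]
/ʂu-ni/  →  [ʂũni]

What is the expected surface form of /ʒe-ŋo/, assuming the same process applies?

[ʒẽŋo]

The data show regressive nasality assimilation (vowel nasalisation): /u/ → [ũ] before /m/; /ɔ/ → [ɔ̃] before /m/; /a/ → [ã] before /ɳ/; /u/ → [ũ] before /n/ — a vowel is nasalised by an immediately following nasal consonant.
The vowel /e/ is adjacent to the following nasal /ŋ/, so it acquires [+nasal] and surfaces as [ẽ].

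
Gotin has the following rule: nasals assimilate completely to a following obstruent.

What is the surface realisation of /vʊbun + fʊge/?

[vʊbuffʊge]

/n/ is the segment targeted by the rule; it sits immediately before /f/, so it assimilates completely and surfaces as [f].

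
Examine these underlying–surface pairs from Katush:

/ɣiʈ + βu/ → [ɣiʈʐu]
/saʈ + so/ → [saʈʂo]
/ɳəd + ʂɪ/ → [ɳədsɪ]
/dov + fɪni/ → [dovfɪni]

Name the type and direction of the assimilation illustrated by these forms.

Underlying /β/ is realised as [ʐ] next to /ʈ/; /ʈ/ itself does not change.
The change bilabial → retroflex matches the place of the preceding /ʈ/, identifying this as place assimilation.
Manner and voice are unchanged, so the assimilation is partial, not total.
The other alternating forms pattern the same way: /s/ → [ʂ] after /ʈ/ (alveolar → retroflex, matching retroflex); /ʂ/ → [s] after /d/ (retroflex → alveolar, matching alveolar) — only place changes, and always toward the preceding segment.
Nothing changes in [dovfɪni]: there the adjacent consonants already agree in place (/f/ and /v/ are both labiodental), so this form is consistent with the same rule.
The trigger is the preceding segment, so the direction is progressive (perseverative).

progressive place assimilation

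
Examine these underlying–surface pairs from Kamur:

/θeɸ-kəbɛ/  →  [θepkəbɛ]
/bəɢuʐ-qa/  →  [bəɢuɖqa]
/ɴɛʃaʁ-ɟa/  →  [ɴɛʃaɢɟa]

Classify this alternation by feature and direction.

regressive manner assimilation

Underlying /ɸ/ is realised as [p] next to /k/; /k/ itself does not change.
/ɸ/ is a fricative while /k/ is a stop; the output [p] is a stop, matching the trigger — so the feature that spreads is manner.
Place and voice are unchanged, so the assimilation is partial, not total.
The other alternating forms pattern the same way: /ʐ/ → [ɖ] before /q/ (fricative → stop, matching a stop); /ʁ/ → [ɢ] before /ɟ/ (fricative → stop, matching a stop) — only manner changes, and always toward the following segment.
Since the segment that changes precedes the conditioning segment, the assimilation is regressive.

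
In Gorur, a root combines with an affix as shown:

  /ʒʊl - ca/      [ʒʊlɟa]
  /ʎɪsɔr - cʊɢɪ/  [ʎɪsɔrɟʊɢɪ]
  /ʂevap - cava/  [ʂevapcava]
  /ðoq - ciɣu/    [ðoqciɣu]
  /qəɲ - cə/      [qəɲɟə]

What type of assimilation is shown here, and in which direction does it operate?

progressive voicing assimilation

Comparing underlying and surface forms, /c/ → [ɟ] is the alternation; the neighbouring /l/ is constant.
The change voiceless → voiced matches the voicing of the preceding /l/, identifying this as voicing assimilation.
Place and manner are unchanged, so the assimilation is partial, not total.
The other alternating forms pattern the same way: /c/ → [ɟ] after /r/ (voiceless → voiced, matching voiced); /c/ → [ɟ] after /ɲ/ (voiceless → voiced, matching voiced) — only voicing changes, and always toward the preceding segment.
No alternation appears in [ʂevapcava], [ðoqciɣu]: there the adjacent consonants already agree in voicing (/c/ and /p/ are both voiceless; /c/ and /q/ are both voiceless), so these forms are consistent with the same rule.
The trigger is the preceding segment, so the direction is progressive (perseverative).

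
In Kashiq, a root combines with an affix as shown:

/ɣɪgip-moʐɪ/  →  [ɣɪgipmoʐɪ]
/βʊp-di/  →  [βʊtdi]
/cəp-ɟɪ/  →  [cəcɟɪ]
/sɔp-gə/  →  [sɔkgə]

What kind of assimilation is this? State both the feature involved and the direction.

regressive place assimilation

Underlying /p/ is realised as [t] next to /d/; /d/ itself does not change.
The change bilabial → alveolar matches the place of the following /d/, identifying this as place assimilation.
Manner and voice are unchanged, so the assimilation is partial, not total.
The other alternating forms pattern the same way: /p/ → [c] before /ɟ/ (bilabial → palatal, matching palatal); /p/ → [k] before /g/ (bilabial → velar, matching velar) — only place changes, and always toward the following segment.
Nothing changes in [ɣɪgipmoʐɪ]: there the adjacent consonants already agree in place (/p/ and /m/ are both bilabial), so this form is consistent with the same rule.
The trigger is the following segment, so the direction is regressive (anticipatory).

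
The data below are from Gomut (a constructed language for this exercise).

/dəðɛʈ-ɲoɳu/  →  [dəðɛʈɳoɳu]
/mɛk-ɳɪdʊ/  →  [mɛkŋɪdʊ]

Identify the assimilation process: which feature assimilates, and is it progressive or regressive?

Underlying /ɲ/ is realised as [ɳ] next to /ʈ/; /ʈ/ itself does not change.
/ɲ/ is palatal while /ʈ/ is retroflex; the output [ɳ] is retroflex, matching the trigger — so the feature that spreads is place.
Manner and voice are unchanged, so the assimilation is partial, not total.
The other alternating form patterns the same way: /ɳ/ → [ŋ] after /k/ (retroflex → velar, matching velar) — only place changes, and always toward the preceding segment.
The trigger is the preceding segment, so the direction is progressive (perseverative).

progressive place assimilation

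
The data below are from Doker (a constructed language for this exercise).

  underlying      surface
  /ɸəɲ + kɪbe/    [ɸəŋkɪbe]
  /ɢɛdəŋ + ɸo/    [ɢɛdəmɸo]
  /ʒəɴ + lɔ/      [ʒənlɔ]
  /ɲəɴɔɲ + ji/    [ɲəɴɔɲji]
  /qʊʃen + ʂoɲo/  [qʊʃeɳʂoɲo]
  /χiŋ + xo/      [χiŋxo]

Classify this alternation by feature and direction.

Underlying /ɲ/ is realised as [ŋ] next to /k/; /k/ itself does not change.
The change palatal → velar matches the place of the following /k/, identifying this as place assimilation.
Manner and voice are unchanged, so the assimilation is partial, not total.
Checking the remaining alternations: /ŋ/ → [m] before /ɸ/ (velar → bilabial, matching bilabial); /ɴ/ → [n] before /l/ (uvular → alveolar, matching alveolar); /n/ → [ɳ] before /ʂ/ (alveolar → retroflex, matching retroflex) — only place changes, and always toward the following segment.
Nothing changes in [ɲəɴɔɲji], [χiŋxo]: there the adjacent consonants already agree in place (/ɲ/ and /j/ are both palatal; /ŋ/ and /x/ are both velar), so these forms are consistent with the same rule.
The trigger is the following segment, so the direction is regressive (anticipatory).

regressive place assimilation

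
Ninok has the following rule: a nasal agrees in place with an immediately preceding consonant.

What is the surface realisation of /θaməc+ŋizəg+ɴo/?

[θaməcɲizəgŋo]

/ŋ/ is a voiced velar nasal. The preceding trigger /c/ is palatal, so /ŋ/ must become palatal as well.
The voiced palatal nasal is [ɲ], so /ŋ/ → [ɲ].
The same rule applies at the second boundary: /ɴ/ → [ŋ] next to /g/.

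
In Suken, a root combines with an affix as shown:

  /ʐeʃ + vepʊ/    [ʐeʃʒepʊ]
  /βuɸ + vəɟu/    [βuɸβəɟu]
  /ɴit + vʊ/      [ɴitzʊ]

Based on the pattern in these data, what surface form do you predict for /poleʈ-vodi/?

The data show progressive place assimilation: /v/ → [ʒ] after /ʃ/; /v/ → [β] after /ɸ/; /v/ → [z] after /t/. In each pair only place changes, matching the preceding consonant, while manner and voice stay constant.
/v/ is a voiced labiodental fricative. The preceding trigger /ʈ/ is retroflex, so /v/ must become retroflex as well.
A voiced retroflex fricative is [ʐ], so the surface segment is [ʐ].

[poleʈʐodi]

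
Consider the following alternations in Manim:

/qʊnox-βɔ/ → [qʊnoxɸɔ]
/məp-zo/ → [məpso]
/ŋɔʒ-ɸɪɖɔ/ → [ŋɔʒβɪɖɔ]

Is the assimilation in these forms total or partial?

The segment that alternates is /β/, which surfaces as [ɸ] when adjacent to /x/.
The change voiced → voiceless matches the voicing of the preceding /x/, identifying this as voicing assimilation.
Place and manner are unchanged, so the assimilation is partial, not total.
The other alternating forms pattern the same way: /z/ → [s] after /p/ (voiced → voiceless, matching voiceless); /ɸ/ → [β] after /ʒ/ (voiceless → voiced, matching voiced) — only voicing changes, and always toward the preceding segment.

partial assimilation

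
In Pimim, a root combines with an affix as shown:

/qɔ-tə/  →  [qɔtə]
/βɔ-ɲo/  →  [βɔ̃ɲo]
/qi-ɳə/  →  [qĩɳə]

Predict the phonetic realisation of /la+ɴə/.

The data show regressive nasality assimilation (vowel nasalisation): /ɔ/ → [ɔ̃] before /ɲ/; /i/ → [ĩ] before /ɳ/ — a vowel is nasalised by an immediately following nasal consonant.
No change occurs in [qɔtə] because the vowel at the boundary is adjacent to an oral consonant, not a nasal (/ɔ/ next to /t/).
/a/ sits next to the nasal /ɴ/ and is therefore nasalised to [ã].

[lãɴə]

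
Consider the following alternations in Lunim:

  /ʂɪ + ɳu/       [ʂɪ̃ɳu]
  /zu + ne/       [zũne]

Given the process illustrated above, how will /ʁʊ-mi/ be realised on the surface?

[ʁʊ̃mi]

The data show regressive nasality assimilation (vowel nasalisation): /ɪ/ → [ɪ̃] before /ɳ/; /u/ → [ũ] before /n/ — a vowel is nasalised by an immediately following nasal consonant.
/ʊ/ sits next to the nasal /m/ and is therefore nasalised to [ʊ̃].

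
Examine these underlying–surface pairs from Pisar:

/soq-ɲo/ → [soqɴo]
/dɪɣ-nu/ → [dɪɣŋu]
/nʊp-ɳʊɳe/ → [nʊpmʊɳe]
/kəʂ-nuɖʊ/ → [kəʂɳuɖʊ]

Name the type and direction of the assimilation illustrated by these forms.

progressive place assimilation

The segment that alternates is /ɲ/, which surfaces as [ɴ] when adjacent to /q/.
The change palatal → uvular matches the place of the preceding /q/, identifying this as place assimilation.
Manner and voice are unchanged, so the assimilation is partial, not total.
The other alternating forms pattern the same way: /n/ → [ŋ] after /ɣ/ (alveolar → velar, matching velar); /ɳ/ → [m] after /p/ (retroflex → bilabial, matching bilabial); /n/ → [ɳ] after /ʂ/ (alveolar → retroflex, matching retroflex) — only place changes, and always toward the preceding segment.
The trigger is the preceding segment, so the direction is progressive (perseverative).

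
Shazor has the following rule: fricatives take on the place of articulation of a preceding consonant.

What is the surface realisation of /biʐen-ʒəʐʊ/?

[biʐenzəʐʊ]

/ʒ/ is a voiced postalveolar fricative. The preceding trigger /n/ is alveolar, so /ʒ/ must become alveolar as well.
The voiced alveolar fricative is [z], so /ʒ/ → [z].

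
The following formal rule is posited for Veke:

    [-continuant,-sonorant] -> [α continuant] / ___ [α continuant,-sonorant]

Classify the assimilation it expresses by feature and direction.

regressive manner assimilation

The rule copies [continuant] (continuancy) from the environment onto the target stops; since [±continuant] encodes the stop/fricative manner contrast, the assimilating dimension is manner.
The conditioning segment sits to the right of the focus bar, meaning the trigger follows the segment that changes — regressive assimilation.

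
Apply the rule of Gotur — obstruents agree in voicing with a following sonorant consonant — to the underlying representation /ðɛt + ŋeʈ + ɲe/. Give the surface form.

The rule targets /t/ (voiceless alveolar stop), which sits before the trigger /ŋ/ (voiced).
The voiced alveolar stop is [d], so /t/ → [d].
At the second juncture, /ʈ/ likewise becomes [ɖ] adjacent to /ɲ/.

[ðɛdŋeɖɲe]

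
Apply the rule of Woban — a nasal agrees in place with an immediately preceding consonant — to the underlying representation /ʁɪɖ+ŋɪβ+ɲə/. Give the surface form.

The rule targets /ŋ/ (voiced velar nasal), which sits after the trigger /ɖ/ (retroflex).
The voiced retroflex nasal is [ɳ], so /ŋ/ → [ɳ].
At the second juncture, /ɲ/ likewise becomes [m] adjacent to /β/.

[ʁɪɖɳɪβmə]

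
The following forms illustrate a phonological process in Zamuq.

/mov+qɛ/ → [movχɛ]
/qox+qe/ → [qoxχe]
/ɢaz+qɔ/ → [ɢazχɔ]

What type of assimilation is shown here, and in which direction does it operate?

progressive manner assimilation

The segment that alternates is /q/, which surfaces as [χ] when adjacent to /v/.
The change stop → fricative matches the manner of the preceding /v/, identifying this as manner assimilation.
Place and voice are unchanged, so the assimilation is partial, not total.
The same holds elsewhere in the data: /q/ → [χ] after /x/ (stop → fricative, matching a fricative); /q/ → [χ] after /z/ (stop → fricative, matching a fricative) — only manner changes, and always toward the preceding segment.
The trigger is the preceding segment, so the direction is progressive (perseverative).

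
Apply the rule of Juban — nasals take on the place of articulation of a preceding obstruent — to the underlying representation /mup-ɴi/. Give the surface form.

The rule targets /ɴ/ (voiced uvular nasal), which sits after the trigger /p/ (bilabial).
Changing only its place to bilabial gives [m] — the voiced bilabial nasal.

[mupmi]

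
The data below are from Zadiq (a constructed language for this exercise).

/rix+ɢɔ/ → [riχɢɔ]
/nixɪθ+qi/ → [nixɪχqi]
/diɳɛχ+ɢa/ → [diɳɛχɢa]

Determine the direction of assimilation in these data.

regressive

The segment that alternates is /x/, which surfaces as [χ] when adjacent to /ɢ/.
The change velar → uvular matches the place of the following /ɢ/, identifying this as place assimilation.
Checking the remaining alternation: /θ/ → [χ] before /q/ (dental → uvular, matching uvular) — only place changes, and always toward the following segment.
Nothing changes in [diɳɛχɢa]: there the adjacent consonants already agree in place (/χ/ and /ɢ/ are both uvular), so this form is consistent with the same rule.
Since the segment that changes precedes the conditioning segment, the assimilation is regressive.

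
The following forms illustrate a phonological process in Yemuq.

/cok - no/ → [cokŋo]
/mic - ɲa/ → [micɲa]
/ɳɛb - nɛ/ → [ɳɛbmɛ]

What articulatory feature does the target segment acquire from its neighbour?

place

The segment that alternates is /n/, which surfaces as [ŋ] when adjacent to /k/.
/n/ is alveolar while /k/ is velar; the output [ŋ] is velar, matching the trigger — so the feature that spreads is place.
The same holds elsewhere in the data: /n/ → [m] after /b/ (alveolar → bilabial, matching bilabial) — only place changes, and always toward the preceding segment.
No alternation appears in [micɲa]: there the adjacent consonants already agree in place (/ɲ/ and /c/ are both palatal), so this form is consistent with the same rule.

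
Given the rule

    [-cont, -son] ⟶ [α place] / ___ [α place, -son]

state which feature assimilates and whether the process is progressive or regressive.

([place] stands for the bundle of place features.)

regressive place assimilation

The shared variable α links the value of the place features (abbreviated [place]) on the target to the same value on the neighbouring segment, so place is the feature that assimilates.
The conditioning segment sits to the right of the focus bar, meaning the trigger follows the segment that changes — regressive assimilation.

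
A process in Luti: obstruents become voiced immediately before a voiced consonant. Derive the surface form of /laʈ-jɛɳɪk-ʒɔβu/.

The rule targets /ʈ/ (voiceless retroflex stop), which sits before the trigger /j/ (voiced).
A voiced retroflex stop is [ɖ], so the surface segment is [ɖ].
At the second juncture, /k/ likewise becomes [g] adjacent to /ʒ/.

[laɖjɛɳɪgʒɔβu]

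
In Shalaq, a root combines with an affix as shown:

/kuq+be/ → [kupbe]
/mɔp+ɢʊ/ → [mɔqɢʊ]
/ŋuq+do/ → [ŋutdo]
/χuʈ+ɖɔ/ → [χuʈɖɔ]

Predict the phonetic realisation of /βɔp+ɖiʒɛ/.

[βɔʈɖiʒɛ]

The data show regressive place assimilation: /q/ → [p] before /b/; /p/ → [q] before /ɢ/; /q/ → [t] before /d/. In each pair only place changes, matching the following consonant, while manner and voice stay constant.
Nothing changes in [χuʈɖɔ]: there the adjacent consonants already agree in place (/ʈ/ and /ɖ/ are both retroflex), so this form is consistent with the same rule.
The rule targets /p/ (voiceless bilabial stop), which sits before the trigger /ɖ/ (retroflex).
A voiceless retroflex stop is [ʈ], so the surface segment is [ʈ].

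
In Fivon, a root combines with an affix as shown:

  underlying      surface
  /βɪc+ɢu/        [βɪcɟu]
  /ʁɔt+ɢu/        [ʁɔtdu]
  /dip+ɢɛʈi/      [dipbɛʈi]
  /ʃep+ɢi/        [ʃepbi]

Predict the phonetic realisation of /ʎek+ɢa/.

[ʎekga]

The data show progressive place assimilation: /ɢ/ → [ɟ] after /c/; /ɢ/ → [d] after /t/; /ɢ/ → [b] after /p/. In each pair only place changes, matching the preceding consonant, while manner and voice stay constant.
/ɢ/ is a voiced uvular stop. The preceding trigger /k/ is velar, so /ɢ/ must become velar as well.
A voiced velar stop is [g], so the surface segment is [g].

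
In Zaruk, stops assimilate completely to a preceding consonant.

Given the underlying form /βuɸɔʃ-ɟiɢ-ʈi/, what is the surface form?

/ɟ/ is the segment targeted by the rule; it sits immediately after /ʃ/, so it assimilates completely and surfaces as [ʃ].
At the second juncture, /ʈ/ likewise becomes [ɢ] adjacent to /ɢ/.

[βuɸɔʃʃiɢɢi]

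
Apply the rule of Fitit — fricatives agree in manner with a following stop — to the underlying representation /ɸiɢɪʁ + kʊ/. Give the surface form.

[ɸiɢɪɢkʊ]

The rule targets /ʁ/ (voiced uvular fricative), which sits before the trigger /k/ (stop).
The voiced uvular stop is [ɢ], so /ʁ/ → [ɢ].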